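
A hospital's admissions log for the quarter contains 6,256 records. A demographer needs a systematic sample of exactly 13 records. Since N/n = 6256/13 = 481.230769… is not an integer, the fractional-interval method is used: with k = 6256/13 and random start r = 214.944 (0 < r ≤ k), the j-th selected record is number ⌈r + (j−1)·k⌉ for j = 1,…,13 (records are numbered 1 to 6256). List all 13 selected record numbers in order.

215, 697, 1178, 1659, 2140, 2622, 3103, 3584, 4065, 4547, 5028, 5509, 5990

j=1: r + 0k = 214.944 → ⌈·⌉ = 215
j=2: r + 1k = 696.174769… → ⌈·⌉ = 697
j=3: r + 2k = 1177.405538… → ⌈·⌉ = 1178
j=4: r + 3k = 1658.636307… → ⌈·⌉ = 1659
j=5: r + 4k = 2139.867076… → ⌈·⌉ = 2140
j=6: r + 5k = 2621.097846… → ⌈·⌉ = 2622
j=7: r + 6k = 3102.328615… → ⌈·⌉ = 3103
j=8: r + 7k = 3583.559384… → ⌈·⌉ = 3584
j=9: r + 8k = 4064.790153… → ⌈·⌉ = 4065
j=10: r + 9k = 4546.020923… → ⌈·⌉ = 4547
j=11: r + 10k = 5027.251692… → ⌈·⌉ = 5028
j=12: r + 11k = 5508.482461… → ⌈·⌉ = 5509
j=13: r + 12k = 5989.713230… → ⌈·⌉ = 5990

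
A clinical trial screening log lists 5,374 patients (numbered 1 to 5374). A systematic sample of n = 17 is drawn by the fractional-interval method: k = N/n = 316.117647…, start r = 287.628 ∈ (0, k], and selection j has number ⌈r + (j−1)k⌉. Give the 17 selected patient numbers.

j=1: r + 0k = 287.628 → ⌈·⌉ = 288
j=2: r + 1k = 603.745647… → ⌈·⌉ = 604
j=3: r + 2k = 919.863294… → ⌈·⌉ = 920
j=4: r + 3k = 1235.980941… → ⌈·⌉ = 1236
j=5: r + 4k = 1552.098588… → ⌈·⌉ = 1553
j=6: r + 5k = 1868.216235… → ⌈·⌉ = 1869
j=7: r + 6k = 2184.333882… → ⌈·⌉ = 2185
j=8: r + 7k = 2500.451529… → ⌈·⌉ = 2501
j=9: r + 8k = 2816.569176… → ⌈·⌉ = 2817
j=10: r + 9k = 3132.686823… → ⌈·⌉ = 3133
j=11: r + 10k = 3448.804470… → ⌈·⌉ = 3449
j=12: r + 11k = 3764.922117… → ⌈·⌉ = 3765
j=13: r + 12k = 4081.039764… → ⌈·⌉ = 4082
j=14: r + 13k = 4397.157411… → ⌈·⌉ = 4398
j=15: r + 14k = 4713.275058… → ⌈·⌉ = 4714
j=16: r + 15k = 5029.392705… → ⌈·⌉ = 5030
j=17: r + 16k = 5345.510352… → ⌈·⌉ = 5346

288, 604, 920, 1236, 1553, 1869, 2185, 2501, 2817, 3133, 3449, 3765, 4082, 4398, 4714, 5030, 5346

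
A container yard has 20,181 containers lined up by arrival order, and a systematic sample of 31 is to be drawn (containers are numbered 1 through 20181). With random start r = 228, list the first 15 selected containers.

k = N/n = 20181/31 = 651
container 1: 228
container 2: 228 + 651 = 879
container 3: 879 + 651 = 1530
container 4: 1530 + 651 = 2181
container 5: 2181 + 651 = 2832
container 6: 2832 + 651 = 3483
container 7: 3483 + 651 = 4134
container 8: 4134 + 651 = 4785
container 9: 4785 + 651 = 5436
container 10: 5436 + 651 = 6087
container 11: 6087 + 651 = 6738
container 12: 6738 + 651 = 7389
container 13: 7389 + 651 = 8040
container 14: 8040 + 651 = 8691
container 15: 8691 + 651 = 9342

228, 879, 1530, 2181, 2832, 3483, 4134, 4785, 5436, 6087, 6738, 7389, 8040, 8691, 9342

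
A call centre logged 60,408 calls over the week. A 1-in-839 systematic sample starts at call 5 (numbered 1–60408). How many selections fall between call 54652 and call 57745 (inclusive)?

3

k = 839
First selection ≥ 54652: 5 + ⌈(54652−5)/839⌉·839 = 5 + 66×839 = 55379
Last selection ≤ 57745: 5 + ⌊(57745−5)/839⌋·839 = 5 + 68×839 = 57057
Count = 68 − 66 + 1 = 3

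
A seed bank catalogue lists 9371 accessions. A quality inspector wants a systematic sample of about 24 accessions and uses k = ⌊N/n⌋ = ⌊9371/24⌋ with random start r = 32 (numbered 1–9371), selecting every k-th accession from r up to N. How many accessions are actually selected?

24

k = ⌊9371/24⌋ = 390
Achieved size = ⌊(9371 − 32)/390⌋ + 1 = ⌊9339/390⌋ + 1 = 23 + 1 = 24
(last selection: 32 + 23×390 = 9002 ≤ 9371; next would be 9392 > 9371)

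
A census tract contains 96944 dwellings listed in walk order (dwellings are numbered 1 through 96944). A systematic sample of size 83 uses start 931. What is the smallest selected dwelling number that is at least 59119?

k = 96944/83 = 1168
Steps past start: ⌈(59119 − 931)/1168⌉ = ⌈58188/1168⌉ = 50
Selected dwelling: 931 + 50×1168 = 59331

59331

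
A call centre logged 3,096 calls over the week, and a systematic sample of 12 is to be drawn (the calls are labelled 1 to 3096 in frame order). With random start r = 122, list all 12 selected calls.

k = N/n = 3096/12 = 258
call 1: 122
call 2: 122 + 258 = 380
call 3: 380 + 258 = 638
call 4: 638 + 258 = 896
call 5: 896 + 258 = 1154
call 6: 1154 + 258 = 1412
call 7: 1412 + 258 = 1670
call 8: 1670 + 258 = 1928
call 9: 1928 + 258 = 2186
call 10: 2186 + 258 = 2444
call 11: 2444 + 258 = 2702
call 12: 2702 + 258 = 2960

122, 380, 638, 896, 1154, 1412, 1670, 1928, 2186, 2444, 2702, 2960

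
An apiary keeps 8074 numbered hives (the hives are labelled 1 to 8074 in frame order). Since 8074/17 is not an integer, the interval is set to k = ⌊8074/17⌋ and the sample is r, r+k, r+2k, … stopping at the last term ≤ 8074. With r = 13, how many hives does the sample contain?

18

k = ⌊8074/17⌋ = 474
Achieved size = ⌊(8074 − 13)/474⌋ + 1 = ⌊8061/474⌋ + 1 = 17 + 1 = 18
(last selection: 13 + 17×474 = 8071 ≤ 8074; next would be 8545 > 8074)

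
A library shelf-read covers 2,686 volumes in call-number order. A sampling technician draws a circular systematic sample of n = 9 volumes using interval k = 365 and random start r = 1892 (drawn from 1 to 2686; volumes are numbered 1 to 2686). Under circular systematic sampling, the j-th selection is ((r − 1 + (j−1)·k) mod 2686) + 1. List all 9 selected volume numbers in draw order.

1892, 2257, 2622, 301, 666, 1031, 1396, 1761, 2126

Selection 1: 1892
Selection 2: 1892 + 365 = 2257
Selection 3: 2257 + 365 = 2622
Selection 4: 2622 + 365 = 2987 → 2987 − 2686 = 301
Selection 5: 301 + 365 = 666
Selection 6: 666 + 365 = 1031
Selection 7: 1031 + 365 = 1396
Selection 8: 1396 + 365 = 1761
Selection 9: 1761 + 365 = 2126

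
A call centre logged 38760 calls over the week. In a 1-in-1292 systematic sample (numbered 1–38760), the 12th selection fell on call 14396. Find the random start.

184

k = 1292
r = 14396 − (12−1)×1292 = 14396 − 14212 = 184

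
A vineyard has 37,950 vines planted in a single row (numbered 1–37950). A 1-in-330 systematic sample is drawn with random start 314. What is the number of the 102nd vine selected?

33644

k = 330
102nd selection = r + (102−1)·k = 314 + 101×330 = 314 + 33330 = 33644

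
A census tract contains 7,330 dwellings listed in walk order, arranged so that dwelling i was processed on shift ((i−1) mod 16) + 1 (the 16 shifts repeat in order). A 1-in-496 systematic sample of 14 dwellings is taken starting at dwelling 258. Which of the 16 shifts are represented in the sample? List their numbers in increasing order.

2

Consecutive selections differ by k = 496, so their shift numbers differ by 496 mod 16 = 0.
gcd(496, 16) = 16, so the sample visits 16/16 = 1 distinct residues mod 16.
Start 258 is shift 2; the shifts hit are 2.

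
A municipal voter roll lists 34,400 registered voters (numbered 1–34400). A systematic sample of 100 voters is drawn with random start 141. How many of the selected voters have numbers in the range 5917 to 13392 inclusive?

k = 34400/100 = 344
First selection ≥ 5917: 141 + ⌈(5917−141)/344⌉·344 = 141 + 17×344 = 5989
Last selection ≤ 13392: 141 + ⌊(13392−141)/344⌋·344 = 141 + 38×344 = 13213
Count = 38 − 17 + 1 = 22

22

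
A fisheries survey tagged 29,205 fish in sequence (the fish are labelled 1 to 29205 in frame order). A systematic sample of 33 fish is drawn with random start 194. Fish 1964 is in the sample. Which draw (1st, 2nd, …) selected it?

3

k = 29205/33 = 885
position = (1964 − 194)/885 + 1 = 1770/885 + 1 = 2 + 1 = 3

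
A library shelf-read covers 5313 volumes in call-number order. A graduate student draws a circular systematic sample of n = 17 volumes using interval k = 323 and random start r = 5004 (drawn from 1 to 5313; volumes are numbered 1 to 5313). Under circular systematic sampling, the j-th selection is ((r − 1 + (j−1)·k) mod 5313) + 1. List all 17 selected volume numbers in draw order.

5004, 14, 337, 660, 983, 1306, 1629, 1952, 2275, 2598, 2921, 3244, 3567, 3890, 4213, 4536, 4859

Selection 1: 5004
Selection 2: 5004 + 323 = 5327 → 5327 − 5313 = 14
Selection 3: 14 + 323 = 337
Selection 4: 337 + 323 = 660
Selection 5: 660 + 323 = 983
Selection 6: 983 + 323 = 1306
Selection 7: 1306 + 323 = 1629
Selection 8: 1629 + 323 = 1952
Selection 9: 1952 + 323 = 2275
Selection 10: 2275 + 323 = 2598
Selection 11: 2598 + 323 = 2921
Selection 12: 2921 + 323 = 3244
Selection 13: 3244 + 323 = 3567
Selection 14: 3567 + 323 = 3890
Selection 15: 3890 + 323 = 4213
Selection 16: 4213 + 323 = 4536
Selection 17: 4536 + 323 = 4859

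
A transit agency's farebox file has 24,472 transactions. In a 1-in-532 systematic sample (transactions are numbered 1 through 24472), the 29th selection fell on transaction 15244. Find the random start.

348

k = 532
r = 15244 − (29−1)×532 = 15244 − 14896 = 348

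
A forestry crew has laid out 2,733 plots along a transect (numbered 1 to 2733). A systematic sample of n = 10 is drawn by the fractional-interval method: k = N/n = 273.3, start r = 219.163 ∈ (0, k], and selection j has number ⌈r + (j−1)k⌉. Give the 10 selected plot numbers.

220, 493, 766, 1040, 1313, 1586, 1859, 2133, 2406, 2679

j=1: r + 0k = 219.163 → ⌈·⌉ = 220
j=2: r + 1k = 492.463 → ⌈·⌉ = 493
j=3: r + 2k = 765.763 → ⌈·⌉ = 766
j=4: r + 3k = 1039.063 → ⌈·⌉ = 1040
j=5: r + 4k = 1312.363 → ⌈·⌉ = 1313
j=6: r + 5k = 1585.663 → ⌈·⌉ = 1586
j=7: r + 6k = 1858.963 → ⌈·⌉ = 1859
j=8: r + 7k = 2132.263 → ⌈·⌉ = 2133
j=9: r + 8k = 2405.563 → ⌈·⌉ = 2406
j=10: r + 9k = 2678.863 → ⌈·⌉ = 2679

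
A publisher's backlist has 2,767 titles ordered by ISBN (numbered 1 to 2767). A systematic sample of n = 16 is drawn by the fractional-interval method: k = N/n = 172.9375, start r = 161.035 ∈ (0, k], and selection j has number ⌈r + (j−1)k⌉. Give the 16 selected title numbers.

j=1: r + 0k = 161.035 → ⌈·⌉ = 162
j=2: r + 1k = 333.9725 → ⌈·⌉ = 334
j=3: r + 2k = 506.91 → ⌈·⌉ = 507
j=4: r + 3k = 679.8475 → ⌈·⌉ = 680
j=5: r + 4k = 852.785 → ⌈·⌉ = 853
j=6: r + 5k = 1025.7225 → ⌈·⌉ = 1026
j=7: r + 6k = 1198.66 → ⌈·⌉ = 1199
j=8: r + 7k = 1371.5975 → ⌈·⌉ = 1372
j=9: r + 8k = 1544.535 → ⌈·⌉ = 1545
j=10: r + 9k = 1717.4725 → ⌈·⌉ = 1718
j=11: r + 10k = 1890.41 → ⌈·⌉ = 1891
j=12: r + 11k = 2063.3475 → ⌈·⌉ = 2064
j=13: r + 12k = 2236.285 → ⌈·⌉ = 2237
j=14: r + 13k = 2409.2225 → ⌈·⌉ = 2410
j=15: r + 14k = 2582.16 → ⌈·⌉ = 2583
j=16: r + 15k = 2755.0975 → ⌈·⌉ = 2756

162, 334, 507, 680, 853, 1026, 1199, 1372, 1545, 1718, 1891, 2064, 2237, 2410, 2583, 2756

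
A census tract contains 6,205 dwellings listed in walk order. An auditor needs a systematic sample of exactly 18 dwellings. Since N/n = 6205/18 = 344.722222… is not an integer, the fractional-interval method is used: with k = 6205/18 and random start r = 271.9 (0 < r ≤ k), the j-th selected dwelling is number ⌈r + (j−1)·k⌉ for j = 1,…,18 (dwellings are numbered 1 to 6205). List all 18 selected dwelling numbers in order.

272, 617, 962, 1307, 1651, 1996, 2341, 2685, 3030, 3375, 3720, 4064, 4409, 4754, 5099, 5443, 5788, 6133

j=1: r + 0k = 271.9 → ⌈·⌉ = 272
j=2: r + 1k = 616.622222… → ⌈·⌉ = 617
j=3: r + 2k = 961.344444… → ⌈·⌉ = 962
j=4: r + 3k = 1306.066666… → ⌈·⌉ = 1307
j=5: r + 4k = 1650.788888… → ⌈·⌉ = 1651
j=6: r + 5k = 1995.511111… → ⌈·⌉ = 1996
j=7: r + 6k = 2340.233333… → ⌈·⌉ = 2341
j=8: r + 7k = 2684.955555… → ⌈·⌉ = 2685
j=9: r + 8k = 3029.677777… → ⌈·⌉ = 3030
j=10: r + 9k = 3374.4 → ⌈·⌉ = 3375
j=11: r + 10k = 3719.122222… → ⌈·⌉ = 3720
j=12: r + 11k = 4063.844444… → ⌈·⌉ = 4064
j=13: r + 12k = 4408.566666… → ⌈·⌉ = 4409
j=14: r + 13k = 4753.288888… → ⌈·⌉ = 4754
j=15: r + 14k = 5098.011111… → ⌈·⌉ = 5099
j=16: r + 15k = 5442.733333… → ⌈·⌉ = 5443
j=17: r + 16k = 5787.455555… → ⌈·⌉ = 5788
j=18: r + 17k = 6132.177777… → ⌈·⌉ = 6133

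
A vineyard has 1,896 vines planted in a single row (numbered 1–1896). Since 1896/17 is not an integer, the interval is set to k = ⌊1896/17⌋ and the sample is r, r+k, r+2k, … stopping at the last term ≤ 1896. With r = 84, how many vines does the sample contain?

17

k = ⌊1896/17⌋ = 111
Achieved size = ⌊(1896 − 84)/111⌋ + 1 = ⌊1812/111⌋ + 1 = 16 + 1 = 17
(last selection: 84 + 16×111 = 1860 ≤ 1896; next would be 1971 > 1896)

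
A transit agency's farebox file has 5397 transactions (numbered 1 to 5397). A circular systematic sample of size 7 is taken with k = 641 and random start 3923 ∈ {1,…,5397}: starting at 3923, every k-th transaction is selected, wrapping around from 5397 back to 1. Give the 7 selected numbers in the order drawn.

3923, 4564, 5205, 449, 1090, 1731, 2372

Selection 1: 3923
Selection 2: 3923 + 641 = 4564
Selection 3: 4564 + 641 = 5205
Selection 4: 5205 + 641 = 5846 → 5846 − 5397 = 449
Selection 5: 449 + 641 = 1090
Selection 6: 1090 + 641 = 1731
Selection 7: 1731 + 641 = 2372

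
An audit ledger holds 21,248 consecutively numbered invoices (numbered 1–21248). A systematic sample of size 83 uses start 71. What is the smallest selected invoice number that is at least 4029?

4167

k = 21248/83 = 256
Steps past start: ⌈(4029 − 71)/256⌉ = ⌈3958/256⌉ = 16
Selected invoice: 71 + 16×256 = 4167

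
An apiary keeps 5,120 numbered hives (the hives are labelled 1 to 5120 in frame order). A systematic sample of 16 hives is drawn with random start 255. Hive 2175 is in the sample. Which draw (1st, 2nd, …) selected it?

7

k = 5120/16 = 320
position = (2175 − 255)/320 + 1 = 1920/320 + 1 = 6 + 1 = 7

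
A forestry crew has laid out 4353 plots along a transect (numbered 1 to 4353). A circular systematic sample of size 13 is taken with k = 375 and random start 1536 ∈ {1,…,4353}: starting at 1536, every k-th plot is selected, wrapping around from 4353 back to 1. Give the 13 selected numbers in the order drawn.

1536, 1911, 2286, 2661, 3036, 3411, 3786, 4161, 183, 558, 933, 1308, 1683

Selection 1: 1536
Selection 2: 1536 + 375 = 1911
Selection 3: 1911 + 375 = 2286
Selection 4: 2286 + 375 = 2661
Selection 5: 2661 + 375 = 3036
Selection 6: 3036 + 375 = 3411
Selection 7: 3411 + 375 = 3786
Selection 8: 3786 + 375 = 4161
Selection 9: 4161 + 375 = 4536 → 4536 − 4353 = 183
Selection 10: 183 + 375 = 558
Selection 11: 558 + 375 = 933
Selection 12: 933 + 375 = 1308
Selection 13: 1308 + 375 = 1683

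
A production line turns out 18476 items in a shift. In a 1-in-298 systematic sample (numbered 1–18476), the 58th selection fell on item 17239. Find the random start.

k = 298
r = 17239 − (58−1)×298 = 17239 − 16986 = 253

253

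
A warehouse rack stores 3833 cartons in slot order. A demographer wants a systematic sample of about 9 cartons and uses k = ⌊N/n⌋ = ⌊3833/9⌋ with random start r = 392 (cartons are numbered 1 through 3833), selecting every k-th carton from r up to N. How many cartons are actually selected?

9

k = ⌊3833/9⌋ = 425
Achieved size = ⌊(3833 − 392)/425⌋ + 1 = ⌊3441/425⌋ + 1 = 8 + 1 = 9
(last selection: 392 + 8×425 = 3792 ≤ 3833; next would be 4217 > 3833)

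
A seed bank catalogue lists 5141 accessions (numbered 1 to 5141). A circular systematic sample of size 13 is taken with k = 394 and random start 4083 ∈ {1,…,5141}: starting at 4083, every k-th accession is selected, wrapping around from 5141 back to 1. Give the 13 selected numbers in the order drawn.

4083, 4477, 4871, 124, 518, 912, 1306, 1700, 2094, 2488, 2882, 3276, 3670

Selection 1: 4083
Selection 2: 4083 + 394 = 4477
Selection 3: 4477 + 394 = 4871
Selection 4: 4871 + 394 = 5265 → 5265 − 5141 = 124
Selection 5: 124 + 394 = 518
Selection 6: 518 + 394 = 912
Selection 7: 912 + 394 = 1306
Selection 8: 1306 + 394 = 1700
Selection 9: 1700 + 394 = 2094
Selection 10: 2094 + 394 = 2488
Selection 11: 2488 + 394 = 2882
Selection 12: 2882 + 394 = 3276
Selection 13: 3276 + 394 = 3670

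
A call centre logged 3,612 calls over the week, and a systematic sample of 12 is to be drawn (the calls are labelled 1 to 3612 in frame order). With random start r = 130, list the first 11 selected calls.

k = N/n = 3612/12 = 301
call 1: 130
call 2: 130 + 301 = 431
call 3: 431 + 301 = 732
call 4: 732 + 301 = 1033
call 5: 1033 + 301 = 1334
call 6: 1334 + 301 = 1635
call 7: 1635 + 301 = 1936
call 8: 1936 + 301 = 2237
call 9: 2237 + 301 = 2538
call 10: 2538 + 301 = 2839
call 11: 2839 + 301 = 3140

130, 431, 732, 1033, 1334, 1635, 1936, 2237, 2538, 2839, 3140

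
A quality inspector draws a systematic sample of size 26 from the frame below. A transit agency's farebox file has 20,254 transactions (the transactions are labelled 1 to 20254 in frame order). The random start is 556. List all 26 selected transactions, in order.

556, 1335, 2114, 2893, 3672, 4451, 5230, 6009, 6788, 7567, 8346, 9125, 9904, 10683, 11462, 12241, 13020, 13799, 14578, 15357, 16136, 16915, 17694, 18473, 19252, 20031

k = N/n = 20254/26 = 779
transaction 1: 556
transaction 2: 556 + 779 = 1335
transaction 3: 1335 + 779 = 2114
transaction 4: 2114 + 779 = 2893
transaction 5: 2893 + 779 = 3672
transaction 6: 3672 + 779 = 4451
transaction 7: 4451 + 779 = 5230
transaction 8: 5230 + 779 = 6009
transaction 9: 6009 + 779 = 6788
transaction 10: 6788 + 779 = 7567
transaction 11: 7567 + 779 = 8346
transaction 12: 8346 + 779 = 9125
transaction 13: 9125 + 779 = 9904
transaction 14: 9904 + 779 = 10683
transaction 15: 10683 + 779 = 11462
transaction 16: 11462 + 779 = 12241
transaction 17: 12241 + 779 = 13020
transaction 18: 13020 + 779 = 13799
transaction 19: 13799 + 779 = 14578
transaction 20: 14578 + 779 = 15357
transaction 21: 15357 + 779 = 16136
transaction 22: 16136 + 779 = 16915
transaction 23: 16915 + 779 = 17694
transaction 24: 17694 + 779 = 18473
transaction 25: 18473 + 779 = 19252
transaction 26: 19252 + 779 = 20031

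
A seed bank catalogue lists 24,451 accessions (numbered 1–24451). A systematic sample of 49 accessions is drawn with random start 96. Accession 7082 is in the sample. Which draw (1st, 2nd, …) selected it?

15

k = 24451/49 = 499
position = (7082 − 96)/499 + 1 = 6986/499 + 1 = 14 + 1 = 15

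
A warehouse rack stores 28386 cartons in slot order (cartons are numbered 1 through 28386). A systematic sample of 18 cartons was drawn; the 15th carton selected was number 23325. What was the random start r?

k = 28386/18 = 1577
r = 23325 − (15−1)×1577 = 23325 − 22078 = 1247

1247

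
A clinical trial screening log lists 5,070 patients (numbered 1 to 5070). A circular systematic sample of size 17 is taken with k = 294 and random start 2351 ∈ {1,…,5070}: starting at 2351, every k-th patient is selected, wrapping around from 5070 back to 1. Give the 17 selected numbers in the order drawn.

2351, 2645, 2939, 3233, 3527, 3821, 4115, 4409, 4703, 4997, 221, 515, 809, 1103, 1397, 1691, 1985

Selection 1: 2351
Selection 2: 2351 + 294 = 2645
Selection 3: 2645 + 294 = 2939
Selection 4: 2939 + 294 = 3233
Selection 5: 3233 + 294 = 3527
Selection 6: 3527 + 294 = 3821
Selection 7: 3821 + 294 = 4115
Selection 8: 4115 + 294 = 4409
Selection 9: 4409 + 294 = 4703
Selection 10: 4703 + 294 = 4997
Selection 11: 4997 + 294 = 5291 → 5291 − 5070 = 221
Selection 12: 221 + 294 = 515
Selection 13: 515 + 294 = 809
Selection 14: 809 + 294 = 1103
Selection 15: 1103 + 294 = 1397
Selection 16: 1397 + 294 = 1691
Selection 17: 1691 + 294 = 1985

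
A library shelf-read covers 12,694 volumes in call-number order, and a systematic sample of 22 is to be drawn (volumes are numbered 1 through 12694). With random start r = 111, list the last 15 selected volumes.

4150, 4727, 5304, 5881, 6458, 7035, 7612, 8189, 8766, 9343, 9920, 10497, 11074, 11651, 12228

k = N/n = 12694/22 = 577
8th selection = 111 + 7×577 = 4150
9th: 4150 + 577 = 4727
10th: 4727 + 577 = 5304
11th: 5304 + 577 = 5881
12th: 5881 + 577 = 6458
13th: 6458 + 577 = 7035
14th: 7035 + 577 = 7612
15th: 7612 + 577 = 8189
16th: 8189 + 577 = 8766
17th: 8766 + 577 = 9343
18th: 9343 + 577 = 9920
19th: 9920 + 577 = 10497
20th: 10497 + 577 = 11074
21st: 11074 + 577 = 11651
22nd: 11651 + 577 = 12228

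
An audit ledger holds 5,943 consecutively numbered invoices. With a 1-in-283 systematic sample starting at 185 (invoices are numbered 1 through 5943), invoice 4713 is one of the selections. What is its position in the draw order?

k = 283
position = (4713 − 185)/283 + 1 = 4528/283 + 1 = 16 + 1 = 17

17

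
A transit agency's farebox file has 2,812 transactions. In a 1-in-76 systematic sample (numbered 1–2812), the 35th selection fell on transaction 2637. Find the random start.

53

k = 76
r = 2637 − (35−1)×76 = 2637 − 2584 = 53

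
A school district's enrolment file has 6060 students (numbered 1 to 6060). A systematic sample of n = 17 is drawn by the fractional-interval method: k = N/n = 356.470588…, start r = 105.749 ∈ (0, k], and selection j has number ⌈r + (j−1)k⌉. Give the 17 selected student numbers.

j=1: r + 0k = 105.749 → ⌈·⌉ = 106
j=2: r + 1k = 462.219588… → ⌈·⌉ = 463
j=3: r + 2k = 818.690176… → ⌈·⌉ = 819
j=4: r + 3k = 1175.160764… → ⌈·⌉ = 1176
j=5: r + 4k = 1531.631352… → ⌈·⌉ = 1532
j=6: r + 5k = 1888.101941… → ⌈·⌉ = 1889
j=7: r + 6k = 2244.572529… → ⌈·⌉ = 2245
j=8: r + 7k = 2601.043117… → ⌈·⌉ = 2602
j=9: r + 8k = 2957.513705… → ⌈·⌉ = 2958
j=10: r + 9k = 3313.984294… → ⌈·⌉ = 3314
j=11: r + 10k = 3670.454882… → ⌈·⌉ = 3671
j=12: r + 11k = 4026.925470… → ⌈·⌉ = 4027
j=13: r + 12k = 4383.396058… → ⌈·⌉ = 4384
j=14: r + 13k = 4739.866647… → ⌈·⌉ = 4740
j=15: r + 14k = 5096.337235… → ⌈·⌉ = 5097
j=16: r + 15k = 5452.807823… → ⌈·⌉ = 5453
j=17: r + 16k = 5809.278411… → ⌈·⌉ = 5810

106, 463, 819, 1176, 1532, 1889, 2245, 2602, 2958, 3314, 3671, 4027, 4384, 4740, 5097, 5453, 5810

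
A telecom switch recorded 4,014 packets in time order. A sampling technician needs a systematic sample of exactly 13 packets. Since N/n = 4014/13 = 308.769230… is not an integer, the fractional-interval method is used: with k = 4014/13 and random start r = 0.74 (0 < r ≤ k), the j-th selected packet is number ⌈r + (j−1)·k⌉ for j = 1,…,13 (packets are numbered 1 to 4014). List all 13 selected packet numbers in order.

1, 310, 619, 928, 1236, 1545, 1854, 2163, 2471, 2780, 3089, 3398, 3706

j=1: r + 0k = 0.74 → ⌈·⌉ = 1
j=2: r + 1k = 309.509230… → ⌈·⌉ = 310
j=3: r + 2k = 618.278461… → ⌈·⌉ = 619
j=4: r + 3k = 927.047692… → ⌈·⌉ = 928
j=5: r + 4k = 1235.816923… → ⌈·⌉ = 1236
j=6: r + 5k = 1544.586153… → ⌈·⌉ = 1545
j=7: r + 6k = 1853.355384… → ⌈·⌉ = 1854
j=8: r + 7k = 2162.124615… → ⌈·⌉ = 2163
j=9: r + 8k = 2470.893846… → ⌈·⌉ = 2471
j=10: r + 9k = 2779.663076… → ⌈·⌉ = 2780
j=11: r + 10k = 3088.432307… → ⌈·⌉ = 3089
j=12: r + 11k = 3397.201538… → ⌈·⌉ = 3398
j=13: r + 12k = 3705.970769… → ⌈·⌉ = 3706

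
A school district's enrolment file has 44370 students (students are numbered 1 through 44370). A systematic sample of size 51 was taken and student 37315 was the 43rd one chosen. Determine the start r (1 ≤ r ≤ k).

k = 44370/51 = 870
r = 37315 − (43−1)×870 = 37315 − 36540 = 775

775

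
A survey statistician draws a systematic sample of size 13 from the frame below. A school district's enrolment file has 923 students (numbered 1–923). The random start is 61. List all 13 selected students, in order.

k = N/n = 923/13 = 71
student 1: 61
student 2: 61 + 71 = 132
student 3: 132 + 71 = 203
student 4: 203 + 71 = 274
student 5: 274 + 71 = 345
student 6: 345 + 71 = 416
student 7: 416 + 71 = 487
student 8: 487 + 71 = 558
student 9: 558 + 71 = 629
student 10: 629 + 71 = 700
student 11: 700 + 71 = 771
student 12: 771 + 71 = 842
student 13: 842 + 71 = 913

61, 132, 203, 274, 345, 416, 487, 558, 629, 700, 771, 842, 913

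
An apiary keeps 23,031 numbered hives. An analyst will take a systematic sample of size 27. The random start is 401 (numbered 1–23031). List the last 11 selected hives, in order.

k = N/n = 23031/27 = 853
17th selection = 401 + 16×853 = 14049
18th: 14049 + 853 = 14902
19th: 14902 + 853 = 15755
20th: 15755 + 853 = 16608
21st: 16608 + 853 = 17461
22nd: 17461 + 853 = 18314
23rd: 18314 + 853 = 19167
24th: 19167 + 853 = 20020
25th: 20020 + 853 = 20873
26th: 20873 + 853 = 21726
27th: 21726 + 853 = 22579

14049, 14902, 15755, 16608, 17461, 18314, 19167, 20020, 20873, 21726, 22579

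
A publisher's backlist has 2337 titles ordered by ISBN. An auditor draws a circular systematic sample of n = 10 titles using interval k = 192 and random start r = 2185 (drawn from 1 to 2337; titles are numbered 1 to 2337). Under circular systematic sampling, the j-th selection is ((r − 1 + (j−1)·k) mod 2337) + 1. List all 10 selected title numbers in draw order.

Selection 1: 2185
Selection 2: 2185 + 192 = 2377 → 2377 − 2337 = 40
Selection 3: 40 + 192 = 232
Selection 4: 232 + 192 = 424
Selection 5: 424 + 192 = 616
Selection 6: 616 + 192 = 808
Selection 7: 808 + 192 = 1000
Selection 8: 1000 + 192 = 1192
Selection 9: 1192 + 192 = 1384
Selection 10: 1384 + 192 = 1576

2185, 40, 232, 424, 616, 808, 1000, 1192, 1384, 1576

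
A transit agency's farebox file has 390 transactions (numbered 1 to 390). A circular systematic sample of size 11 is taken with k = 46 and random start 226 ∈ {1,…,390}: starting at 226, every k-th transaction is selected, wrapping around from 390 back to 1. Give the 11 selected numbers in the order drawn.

Selection 1: 226
Selection 2: 226 + 46 = 272
Selection 3: 272 + 46 = 318
Selection 4: 318 + 46 = 364
Selection 5: 364 + 46 = 410 → 410 − 390 = 20
Selection 6: 20 + 46 = 66
Selection 7: 66 + 46 = 112
Selection 8: 112 + 46 = 158
Selection 9: 158 + 46 = 204
Selection 10: 204 + 46 = 250
Selection 11: 250 + 46 = 296

226, 272, 318, 364, 20, 66, 112, 158, 204, 250, 296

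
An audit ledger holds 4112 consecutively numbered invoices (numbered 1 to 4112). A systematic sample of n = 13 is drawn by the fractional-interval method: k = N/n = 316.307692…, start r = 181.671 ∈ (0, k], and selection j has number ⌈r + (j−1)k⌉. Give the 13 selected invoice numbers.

j=1: r + 0k = 181.671 → ⌈·⌉ = 182
j=2: r + 1k = 497.978692… → ⌈·⌉ = 498
j=3: r + 2k = 814.286384… → ⌈·⌉ = 815
j=4: r + 3k = 1130.594076… → ⌈·⌉ = 1131
j=5: r + 4k = 1446.901769… → ⌈·⌉ = 1447
j=6: r + 5k = 1763.209461… → ⌈·⌉ = 1764
j=7: r + 6k = 2079.517153… → ⌈·⌉ = 2080
j=8: r + 7k = 2395.824846… → ⌈·⌉ = 2396
j=9: r + 8k = 2712.132538… → ⌈·⌉ = 2713
j=10: r + 9k = 3028.440230… → ⌈·⌉ = 3029
j=11: r + 10k = 3344.747923… → ⌈·⌉ = 3345
j=12: r + 11k = 3661.055615… → ⌈·⌉ = 3662
j=13: r + 12k = 3977.363307… → ⌈·⌉ = 3978

182, 498, 815, 1131, 1447, 1764, 2080, 2396, 2713, 3029, 3345, 3662, 3978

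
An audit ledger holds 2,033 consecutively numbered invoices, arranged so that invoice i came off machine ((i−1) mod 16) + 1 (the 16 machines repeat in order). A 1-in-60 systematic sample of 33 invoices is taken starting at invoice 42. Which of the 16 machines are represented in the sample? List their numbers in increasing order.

Consecutive selections differ by k = 60, so their machine numbers differ by 60 mod 16 = 12.
gcd(60, 16) = 4, so the sample visits 16/4 = 4 distinct residues mod 16.
Start 42 is machine 10; the machines hit are 2, 6, 10, 14.

2, 6, 10, 14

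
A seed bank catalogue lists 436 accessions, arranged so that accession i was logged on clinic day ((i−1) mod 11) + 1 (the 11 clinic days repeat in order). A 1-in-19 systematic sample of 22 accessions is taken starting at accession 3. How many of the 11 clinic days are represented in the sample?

Consecutive selections differ by k = 19, so their clinic day numbers differ by 19 mod 11 = 8.
gcd(19, 11) = 1, so the sample visits 11/1 = 11 distinct residues mod 11.
Start 3 is clinic day 3; the clinic days hit are 1, 2, 3, 4, 5, 6, 7, 8, 9, 10, 11.

11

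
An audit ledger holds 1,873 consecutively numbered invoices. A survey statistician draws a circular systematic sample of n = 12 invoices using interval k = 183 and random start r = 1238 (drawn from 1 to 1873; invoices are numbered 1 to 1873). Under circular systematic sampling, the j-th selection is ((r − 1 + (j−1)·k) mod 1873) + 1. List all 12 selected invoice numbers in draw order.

1238, 1421, 1604, 1787, 97, 280, 463, 646, 829, 1012, 1195, 1378

Selection 1: 1238
Selection 2: 1238 + 183 = 1421
Selection 3: 1421 + 183 = 1604
Selection 4: 1604 + 183 = 1787
Selection 5: 1787 + 183 = 1970 → 1970 − 1873 = 97
Selection 6: 97 + 183 = 280
Selection 7: 280 + 183 = 463
Selection 8: 463 + 183 = 646
Selection 9: 646 + 183 = 829
Selection 10: 829 + 183 = 1012
Selection 11: 1012 + 183 = 1195
Selection 12: 1195 + 183 = 1378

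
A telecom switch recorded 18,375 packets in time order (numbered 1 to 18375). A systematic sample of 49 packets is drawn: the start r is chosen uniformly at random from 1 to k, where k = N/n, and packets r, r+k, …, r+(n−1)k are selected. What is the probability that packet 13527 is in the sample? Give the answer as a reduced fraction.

1/375

k = 18375/49 = 375.
Packet 13527 is selected iff r ≡ 13527 (mod 375); exactly one such r in {1,…,375}.
Inclusion probability = 1/375.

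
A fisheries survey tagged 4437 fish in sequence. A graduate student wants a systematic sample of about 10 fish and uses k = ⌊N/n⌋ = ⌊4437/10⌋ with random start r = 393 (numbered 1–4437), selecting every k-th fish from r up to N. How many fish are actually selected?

10

k = ⌊4437/10⌋ = 443
Achieved size = ⌊(4437 − 393)/443⌋ + 1 = ⌊4044/443⌋ + 1 = 9 + 1 = 10
(last selection: 393 + 9×443 = 4380 ≤ 4437; next would be 4823 > 4437)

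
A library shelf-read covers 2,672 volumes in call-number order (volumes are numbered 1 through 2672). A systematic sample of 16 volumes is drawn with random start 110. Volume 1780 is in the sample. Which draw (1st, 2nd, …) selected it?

11

k = 2672/16 = 167
position = (1780 − 110)/167 + 1 = 1670/167 + 1 = 10 + 1 = 11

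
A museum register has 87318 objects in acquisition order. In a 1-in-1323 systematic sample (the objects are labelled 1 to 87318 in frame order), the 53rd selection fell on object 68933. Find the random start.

137

k = 1323
r = 68933 − (53−1)×1323 = 68933 − 68796 = 137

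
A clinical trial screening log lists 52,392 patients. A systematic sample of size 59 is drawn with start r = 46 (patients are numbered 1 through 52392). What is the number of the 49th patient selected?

k = 52392/59 = 888
49th selection = r + (49−1)·k = 46 + 48×888 = 46 + 42624 = 42670

42670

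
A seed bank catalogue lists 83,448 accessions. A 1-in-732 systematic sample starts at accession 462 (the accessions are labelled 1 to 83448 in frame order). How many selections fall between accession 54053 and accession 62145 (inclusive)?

11

k = 732
First selection ≥ 54053: 462 + ⌈(54053−462)/732⌉·732 = 462 + 74×732 = 54630
Last selection ≤ 62145: 462 + ⌊(62145−462)/732⌋·732 = 462 + 84×732 = 61950
Count = 84 − 74 + 1 = 11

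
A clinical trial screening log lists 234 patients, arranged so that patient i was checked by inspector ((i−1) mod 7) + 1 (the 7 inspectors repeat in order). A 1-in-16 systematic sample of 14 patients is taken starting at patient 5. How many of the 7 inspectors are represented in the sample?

7

Consecutive selections differ by k = 16, so their inspector numbers differ by 16 mod 7 = 2.
gcd(16, 7) = 1, so the sample visits 7/1 = 7 distinct residues mod 7.
Start 5 is inspector 5; the inspectors hit are 1, 2, 3, 4, 5, 6, 7.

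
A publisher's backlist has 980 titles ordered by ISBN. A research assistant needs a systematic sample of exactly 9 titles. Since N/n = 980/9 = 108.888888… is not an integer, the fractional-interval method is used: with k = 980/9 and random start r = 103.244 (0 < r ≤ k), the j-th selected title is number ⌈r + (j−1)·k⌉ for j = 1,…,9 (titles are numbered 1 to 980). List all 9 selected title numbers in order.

j=1: r + 0k = 103.244 → ⌈·⌉ = 104
j=2: r + 1k = 212.132888… → ⌈·⌉ = 213
j=3: r + 2k = 321.021777… → ⌈·⌉ = 322
j=4: r + 3k = 429.910666… → ⌈·⌉ = 430
j=5: r + 4k = 538.799555… → ⌈·⌉ = 539
j=6: r + 5k = 647.688444… → ⌈·⌉ = 648
j=7: r + 6k = 756.577333… → ⌈·⌉ = 757
j=8: r + 7k = 865.466222… → ⌈·⌉ = 866
j=9: r + 8k = 974.355111… → ⌈·⌉ = 975

104, 213, 322, 430, 539, 648, 757, 866, 975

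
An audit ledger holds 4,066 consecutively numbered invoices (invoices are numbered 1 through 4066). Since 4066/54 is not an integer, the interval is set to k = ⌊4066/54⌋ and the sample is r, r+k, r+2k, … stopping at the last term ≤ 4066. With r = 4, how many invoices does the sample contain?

55

k = ⌊4066/54⌋ = 75
Achieved size = ⌊(4066 − 4)/75⌋ + 1 = ⌊4062/75⌋ + 1 = 54 + 1 = 55
(last selection: 4 + 54×75 = 4054 ≤ 4066; next would be 4129 > 4066)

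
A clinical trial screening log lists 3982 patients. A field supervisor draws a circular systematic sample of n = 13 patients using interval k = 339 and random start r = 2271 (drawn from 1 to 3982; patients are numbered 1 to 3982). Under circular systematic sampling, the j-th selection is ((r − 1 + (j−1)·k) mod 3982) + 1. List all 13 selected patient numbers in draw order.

Selection 1: 2271
Selection 2: 2271 + 339 = 2610
Selection 3: 2610 + 339 = 2949
Selection 4: 2949 + 339 = 3288
Selection 5: 3288 + 339 = 3627
Selection 6: 3627 + 339 = 3966
Selection 7: 3966 + 339 = 4305 → 4305 − 3982 = 323
Selection 8: 323 + 339 = 662
Selection 9: 662 + 339 = 1001
Selection 10: 1001 + 339 = 1340
Selection 11: 1340 + 339 = 1679
Selection 12: 1679 + 339 = 2018
Selection 13: 2018 + 339 = 2357

2271, 2610, 2949, 3288, 3627, 3966, 323, 662, 1001, 1340, 1679, 2018, 2357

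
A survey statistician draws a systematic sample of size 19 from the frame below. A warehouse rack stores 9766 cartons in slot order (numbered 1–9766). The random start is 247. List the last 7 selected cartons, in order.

6415, 6929, 7443, 7957, 8471, 8985, 9499

k = N/n = 9766/19 = 514
13th selection = 247 + 12×514 = 6415
14th: 6415 + 514 = 6929
15th: 6929 + 514 = 7443
16th: 7443 + 514 = 7957
17th: 7957 + 514 = 8471
18th: 8471 + 514 = 8985
19th: 8985 + 514 = 9499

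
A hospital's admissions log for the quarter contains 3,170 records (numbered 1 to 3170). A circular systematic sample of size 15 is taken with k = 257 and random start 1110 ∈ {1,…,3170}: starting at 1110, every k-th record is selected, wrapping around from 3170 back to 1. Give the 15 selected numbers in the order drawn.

Selection 1: 1110
Selection 2: 1110 + 257 = 1367
Selection 3: 1367 + 257 = 1624
Selection 4: 1624 + 257 = 1881
Selection 5: 1881 + 257 = 2138
Selection 6: 2138 + 257 = 2395
Selection 7: 2395 + 257 = 2652
Selection 8: 2652 + 257 = 2909
Selection 9: 2909 + 257 = 3166
Selection 10: 3166 + 257 = 3423 → 3423 − 3170 = 253
Selection 11: 253 + 257 = 510
Selection 12: 510 + 257 = 767
Selection 13: 767 + 257 = 1024
Selection 14: 1024 + 257 = 1281
Selection 15: 1281 + 257 = 1538

1110, 1367, 1624, 1881, 2138, 2395, 2652, 2909, 3166, 253, 510, 767, 1024, 1281, 1538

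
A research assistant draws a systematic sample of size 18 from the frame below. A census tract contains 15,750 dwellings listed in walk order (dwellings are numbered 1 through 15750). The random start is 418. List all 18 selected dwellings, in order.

418, 1293, 2168, 3043, 3918, 4793, 5668, 6543, 7418, 8293, 9168, 10043, 10918, 11793, 12668, 13543, 14418, 15293

k = N/n = 15750/18 = 875
dwelling 1: 418
dwelling 2: 418 + 875 = 1293
dwelling 3: 1293 + 875 = 2168
dwelling 4: 2168 + 875 = 3043
dwelling 5: 3043 + 875 = 3918
dwelling 6: 3918 + 875 = 4793
dwelling 7: 4793 + 875 = 5668
dwelling 8: 5668 + 875 = 6543
dwelling 9: 6543 + 875 = 7418
dwelling 10: 7418 + 875 = 8293
dwelling 11: 8293 + 875 = 9168
dwelling 12: 9168 + 875 = 10043
dwelling 13: 10043 + 875 = 10918
dwelling 14: 10918 + 875 = 11793
dwelling 15: 11793 + 875 = 12668
dwelling 16: 12668 + 875 = 13543
dwelling 17: 13543 + 875 = 14418
dwelling 18: 14418 + 875 = 15293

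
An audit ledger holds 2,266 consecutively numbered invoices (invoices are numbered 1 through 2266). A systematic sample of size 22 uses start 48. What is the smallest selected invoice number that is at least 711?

k = 2266/22 = 103
Steps past start: ⌈(711 − 48)/103⌉ = ⌈663/103⌉ = 7
Selected invoice: 48 + 7×103 = 769

769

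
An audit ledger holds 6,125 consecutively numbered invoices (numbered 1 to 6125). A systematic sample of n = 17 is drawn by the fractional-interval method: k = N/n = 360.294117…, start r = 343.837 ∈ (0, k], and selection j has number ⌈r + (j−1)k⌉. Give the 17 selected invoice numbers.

j=1: r + 0k = 343.837 → ⌈·⌉ = 344
j=2: r + 1k = 704.131117… → ⌈·⌉ = 705
j=3: r + 2k = 1064.425235… → ⌈·⌉ = 1065
j=4: r + 3k = 1424.719352… → ⌈·⌉ = 1425
j=5: r + 4k = 1785.013470… → ⌈·⌉ = 1786
j=6: r + 5k = 2145.307588… → ⌈·⌉ = 2146
j=7: r + 6k = 2505.601705… → ⌈·⌉ = 2506
j=8: r + 7k = 2865.895823… → ⌈·⌉ = 2866
j=9: r + 8k = 3226.189941… → ⌈·⌉ = 3227
j=10: r + 9k = 3586.484058… → ⌈·⌉ = 3587
j=11: r + 10k = 3946.778176… → ⌈·⌉ = 3947
j=12: r + 11k = 4307.072294… → ⌈·⌉ = 4308
j=13: r + 12k = 4667.366411… → ⌈·⌉ = 4668
j=14: r + 13k = 5027.660529… → ⌈·⌉ = 5028
j=15: r + 14k = 5387.954647… → ⌈·⌉ = 5388
j=16: r + 15k = 5748.248764… → ⌈·⌉ = 5749
j=17: r + 16k = 6108.542882… → ⌈·⌉ = 6109

344, 705, 1065, 1425, 1786, 2146, 2506, 2866, 3227, 3587, 3947, 4308, 4668, 5028, 5388, 5749, 6109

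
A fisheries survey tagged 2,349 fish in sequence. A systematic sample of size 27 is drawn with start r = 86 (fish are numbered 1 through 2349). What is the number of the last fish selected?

2348

k = 2349/27 = 87
27th selection = r + (27−1)·k = 86 + 26×87 = 86 + 2262 = 2348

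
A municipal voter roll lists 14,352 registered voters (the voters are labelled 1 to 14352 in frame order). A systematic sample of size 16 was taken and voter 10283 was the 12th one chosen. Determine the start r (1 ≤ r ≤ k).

416

k = 14352/16 = 897
r = 10283 − (12−1)×897 = 10283 − 9867 = 416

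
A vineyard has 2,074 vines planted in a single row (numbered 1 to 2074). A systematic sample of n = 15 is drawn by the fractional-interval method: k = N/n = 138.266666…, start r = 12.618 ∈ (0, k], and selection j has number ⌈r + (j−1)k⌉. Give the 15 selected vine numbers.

13, 151, 290, 428, 566, 704, 843, 981, 1119, 1258, 1396, 1534, 1672, 1811, 1949

j=1: r + 0k = 12.618 → ⌈·⌉ = 13
j=2: r + 1k = 150.884666… → ⌈·⌉ = 151
j=3: r + 2k = 289.151333… → ⌈·⌉ = 290
j=4: r + 3k = 427.418 → ⌈·⌉ = 428
j=5: r + 4k = 565.684666… → ⌈·⌉ = 566
j=6: r + 5k = 703.951333… → ⌈·⌉ = 704
j=7: r + 6k = 842.218 → ⌈·⌉ = 843
j=8: r + 7k = 980.484666… → ⌈·⌉ = 981
j=9: r + 8k = 1118.751333… → ⌈·⌉ = 1119
j=10: r + 9k = 1257.018 → ⌈·⌉ = 1258
j=11: r + 10k = 1395.284666… → ⌈·⌉ = 1396
j=12: r + 11k = 1533.551333… → ⌈·⌉ = 1534
j=13: r + 12k = 1671.818 → ⌈·⌉ = 1672
j=14: r + 13k = 1810.084666… → ⌈·⌉ = 1811
j=15: r + 14k = 1948.351333… → ⌈·⌉ = 1949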